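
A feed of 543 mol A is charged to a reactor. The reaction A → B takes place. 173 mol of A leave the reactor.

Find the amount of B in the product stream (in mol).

370 mol

For A: n = n₀ − 1ξ → 173 = 543 − 1ξ, giving ξ = 370 mol.
Outlet amounts (n = n₀ + ν ξ):
  A: 543 − 1(370) = 173
  B: 0 + 1(370) = 370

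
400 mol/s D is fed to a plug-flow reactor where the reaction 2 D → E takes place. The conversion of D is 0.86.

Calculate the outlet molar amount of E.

D reacted = 0.86 × 400 = 344 mol/s; ν_D = −2, so ξ = 344/2 = 172 mol/s.
Outlet amounts (n = n₀ + ν ξ):
  D: 400 − 2(172) = 56
  E: 0 + 1(172) = 172

172 mol/s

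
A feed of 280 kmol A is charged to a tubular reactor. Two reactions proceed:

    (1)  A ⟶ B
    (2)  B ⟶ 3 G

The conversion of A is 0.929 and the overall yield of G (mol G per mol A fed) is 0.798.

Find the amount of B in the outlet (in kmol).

Conversion of A: A consumed = 1ξ₁ = 0.929 × 280 → ξ₁ = 260.1 kmol.
Yield of G: 3ξ₂ / 280 = 0.798 → ξ₂ = 74.48 kmol.
Outlet amounts (n = n₀ + Σ ν·ξ):
  A: 280 − 1(260.1) = 19.88
  B: 0 + 1(260.1) − 1(74.48) = 185.6
  G: 0 + 3(74.48) = 223.4

186 kmol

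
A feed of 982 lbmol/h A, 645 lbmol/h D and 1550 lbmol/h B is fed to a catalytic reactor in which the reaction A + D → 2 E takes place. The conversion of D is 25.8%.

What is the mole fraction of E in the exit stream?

0.105

D reacted = 0.258 × 645 = 166.4 lbmol/h; ν_D = −1, so ξ = 166.4/1 = 166.4 lbmol/h.
Outlet amounts (n = n₀ + ν ξ):
  A: 982 − 1(166.4) = 815.6
  D: 645 − 1(166.4) = 478.6
  E: 0 + 2(166.4) = 332.8
  B: 1550 (inert)
Total out = 3177 lbmol/h; y_E = 332.8 / 3177 = 0.1048.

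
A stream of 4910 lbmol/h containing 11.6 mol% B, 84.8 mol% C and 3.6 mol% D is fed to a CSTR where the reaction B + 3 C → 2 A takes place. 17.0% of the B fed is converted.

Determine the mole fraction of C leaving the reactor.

B reacted = 0.17 × 569.6 = 96.83 lbmol/h; ν_B = −1, so ξ = 96.83/1 = 96.83 lbmol/h.
Outlet amounts (n = n₀ + ν ξ):
  B: 569.6 − 1(96.83) = 472.7
  C: 4164 − 3(96.83) = 3873
  A: 0 + 2(96.83) = 193.7
  D: 176.8 (inert)
Total out = 4716 lbmol/h; y_C = 3873 / 4716 = 0.8212.

0.821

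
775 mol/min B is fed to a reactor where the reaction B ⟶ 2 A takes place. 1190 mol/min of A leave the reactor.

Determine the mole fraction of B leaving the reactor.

For A: n = n₀ + 2ξ → 1190 = 0 + 2ξ, giving ξ = 595 mol/min.
Outlet amounts (n = n₀ + ν ξ):
  B: 775 − 1(595) = 180
  A: 0 + 2(595) = 1190
Total out = 1370 mol/min; y_B = 180 / 1370 = 0.1314.

0.131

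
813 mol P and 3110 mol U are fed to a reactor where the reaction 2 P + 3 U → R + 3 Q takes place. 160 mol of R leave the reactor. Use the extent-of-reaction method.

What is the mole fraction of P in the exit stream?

For R: n = n₀ + 1ξ → 160 = 0 + 1ξ, giving ξ = 160 mol.
Outlet amounts (n = n₀ + ν ξ):
  P: 813 − 2(160) = 493
  U: 3110 − 3(160) = 2630
  R: 0 + 1(160) = 160
  Q: 0 + 3(160) = 480
Total out = 3763 mol; y_P = 493 / 3763 = 0.131.

0.131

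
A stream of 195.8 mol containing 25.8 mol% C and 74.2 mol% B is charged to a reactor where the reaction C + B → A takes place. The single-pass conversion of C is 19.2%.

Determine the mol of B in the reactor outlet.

136 mol

C reacted = 0.192 × 50.52 = 9.699 mol; ν_C = −1, so ξ = 9.699/1 = 9.699 mol.
Outlet amounts (n = n₀ + ν ξ):
  C: 50.52 − 1(9.699) = 40.82
  B: 145.3 − 1(9.699) = 135.6
  A: 0 + 1(9.699) = 9.699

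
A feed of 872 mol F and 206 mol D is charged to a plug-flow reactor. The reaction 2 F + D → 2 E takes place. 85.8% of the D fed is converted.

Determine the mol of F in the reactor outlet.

D reacted = 0.858 × 206 = 176.7 mol; ν_D = −1, so ξ = 176.7/1 = 176.7 mol.
Outlet amounts (n = n₀ + ν ξ):
  F: 872 − 2(176.7) = 518.5
  D: 206 − 1(176.7) = 29.25
  E: 0 + 2(176.7) = 353.5

519 mol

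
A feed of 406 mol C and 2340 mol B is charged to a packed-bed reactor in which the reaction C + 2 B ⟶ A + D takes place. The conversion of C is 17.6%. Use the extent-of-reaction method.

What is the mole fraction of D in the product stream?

C reacted = 0.176 × 406 = 71.46 mol; ν_C = −1, so ξ = 71.46/1 = 71.46 mol.
Outlet amounts (n = n₀ + ν ξ):
  C: 406 − 1(71.46) = 334.5
  B: 2340 − 2(71.46) = 2197
  A: 0 + 1(71.46) = 71.46
  D: 0 + 1(71.46) = 71.46
Total out = 2675 mol; y_D = 71.46 / 2675 = 0.02672.

0.0267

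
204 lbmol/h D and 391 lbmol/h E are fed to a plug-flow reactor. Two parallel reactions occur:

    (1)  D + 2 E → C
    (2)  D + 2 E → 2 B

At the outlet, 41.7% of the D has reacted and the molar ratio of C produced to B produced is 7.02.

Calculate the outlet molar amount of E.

Conversion of D: D consumed = 0.417 × 204 = 85.07 lbmol/h = 1ξ₁ + 1ξ₂.
Selectivity: 1ξ₁ / (2ξ₂) = 7.02 → ξ₁ = 14.04 ξ₂.
Substitute: (1·14.04 + 1) ξ₂ = 85.07 → ξ₂ = 5.656 lbmol/h, ξ₁ = 79.41 lbmol/h.
Outlet amounts (n = n₀ + Σ ν·ξ):
  D: 204 − 1(79.41) − 1(5.656) = 118.9
  E: 391 − 2(79.41) − 2(5.656) = 220.9
  C: 0 + 1(79.41) = 79.41
  B: 0 + 2(5.656) = 11.31

221 lbmol/h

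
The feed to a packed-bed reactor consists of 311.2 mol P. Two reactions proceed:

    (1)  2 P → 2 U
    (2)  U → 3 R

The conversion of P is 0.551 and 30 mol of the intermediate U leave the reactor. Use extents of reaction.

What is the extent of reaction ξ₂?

Conversion of P: P consumed = 2ξ₁ = 0.551 × 311.2 → ξ₁ = 85.74 mol.
U balance: n_U = 0 + 2ξ₁ − 1ξ₂ = 30 → ξ₂ = (2·85.74 − 30)/1 = 141.5 mol.
Outlet amounts (n = n₀ + Σ ν·ξ):
  P: 311.2 − 2(85.74) = 139.7
  U: 0 + 2(85.74) − 1(141.5) = 30
  R: 0 + 3(141.5) = 424.4

ξ₂ = 141 mol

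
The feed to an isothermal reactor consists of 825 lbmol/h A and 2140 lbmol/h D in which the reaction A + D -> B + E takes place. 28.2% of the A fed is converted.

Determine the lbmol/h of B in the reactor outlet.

A reacted = 0.282 × 825 = 232.6 lbmol/h; ν_A = −1, so ξ = 232.6/1 = 232.6 lbmol/h.
Outlet amounts (n = n₀ + ν ξ):
  A: 825 − 1(232.6) = 592.4
  D: 2140 − 1(232.6) = 1907
  B: 0 + 1(232.6) = 232.6
  E: 0 + 1(232.6) = 232.6

233 lbmol/h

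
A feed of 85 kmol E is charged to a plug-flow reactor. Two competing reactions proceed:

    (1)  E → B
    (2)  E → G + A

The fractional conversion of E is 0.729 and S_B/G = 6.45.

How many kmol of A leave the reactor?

Conversion of E: E consumed = 0.729 × 85 = 61.96 kmol = 1ξ₁ + 1ξ₂.
Selectivity: 1ξ₁ / (1ξ₂) = 6.45 → ξ₁ = 6.45 ξ₂.
Substitute: (1·6.45 + 1) ξ₂ = 61.96 → ξ₂ = 8.317 kmol, ξ₁ = 53.65 kmol.
Outlet amounts (n = n₀ + Σ ν·ξ):
  E: 85 − 1(53.65) − 1(8.317) = 23.03
  B: 0 + 1(53.65) = 53.65
  G: 0 + 1(8.317) = 8.317
  A: 0 + 1(8.317) = 8.317

8.32 kmol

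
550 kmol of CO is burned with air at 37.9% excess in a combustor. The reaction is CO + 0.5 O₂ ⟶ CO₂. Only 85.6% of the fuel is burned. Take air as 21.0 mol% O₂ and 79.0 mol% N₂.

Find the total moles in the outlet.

2120 kmol

Stoichiometric O₂ = 0.5 × 550 = 275 kmol; O₂ fed = 275 × 1.379 = 379.2 kmol.
N₂ fed = 379.2 × 79/21 = 1427 kmol.
Fuel reacted = 0.856 × 550 → ξ = 470.8 kmol.
Outlet (n = n₀ + ν ξ):
  CO: 550 − 1(470.8) = 79.2
  O₂: 379.2 − 0.5(470.8) = 143.8
  N₂: 1427 (inert)
  CO₂: 0 + 1(470.8) = 470.8
Total out = 79.2 + 143.8 + 1427 + 470.8 = 2120 kmol.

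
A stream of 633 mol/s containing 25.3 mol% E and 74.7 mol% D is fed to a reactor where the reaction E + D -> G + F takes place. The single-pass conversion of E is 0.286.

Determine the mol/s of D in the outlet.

427 mol/s

E reacted = 0.286 × 160.1 = 45.8 mol/s; ν_E = −1, so ξ = 45.8/1 = 45.8 mol/s.
Outlet amounts (n = n₀ + ν ξ):
  E: 160.1 − 1(45.8) = 114.3
  D: 472.9 − 1(45.8) = 427
  G: 0 + 1(45.8) = 45.8
  F: 0 + 1(45.8) = 45.8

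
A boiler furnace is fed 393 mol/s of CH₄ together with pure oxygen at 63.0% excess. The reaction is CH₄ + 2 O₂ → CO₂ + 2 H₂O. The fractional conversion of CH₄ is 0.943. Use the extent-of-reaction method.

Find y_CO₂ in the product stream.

0.221

Stoichiometric O₂ = 2 × 393 = 786 mol/s; O₂ fed = 786 × 1.630 = 1281 mol/s.
Fuel reacted = 0.943 × 393 → ξ = 370.6 mol/s.
Outlet (n = n₀ + ν ξ):
  CH₄: 393 − 1(370.6) = 22.4
  O₂: 1281 − 2(370.6) = 540
  CO₂: 0 + 1(370.6) = 370.6
  H₂O: 0 + 2(370.6) = 741.2
Total out = 1674 mol/s; y_CO₂ = 370.6 / 1674 = 0.2214.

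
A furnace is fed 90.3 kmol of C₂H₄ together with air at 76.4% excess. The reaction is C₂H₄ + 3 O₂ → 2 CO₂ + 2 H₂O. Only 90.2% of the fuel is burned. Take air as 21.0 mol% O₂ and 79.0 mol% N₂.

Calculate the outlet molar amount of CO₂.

Stoichiometric O₂ = 3 × 90.3 = 270.9 kmol; O₂ fed = 270.9 × 1.764 = 477.9 kmol.
N₂ fed = 477.9 × 79/21 = 1798 kmol.
Fuel reacted = 0.902 × 90.3 → ξ = 81.45 kmol.
Outlet (n = n₀ + ν ξ):
  C₂H₄: 90.3 − 1(81.45) = 8.849
  O₂: 477.9 − 3(81.45) = 233.5
  N₂: 1798 (inert)
  CO₂: 0 + 2(81.45) = 162.9
  H₂O: 0 + 2(81.45) = 162.9

163 kmol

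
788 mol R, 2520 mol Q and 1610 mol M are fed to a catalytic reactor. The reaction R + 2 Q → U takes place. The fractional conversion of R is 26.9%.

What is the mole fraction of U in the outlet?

R reacted = 0.269 × 788 = 212 mol; ν_R = −1, so ξ = 212/1 = 212 mol.
Outlet amounts (n = n₀ + ν ξ):
  R: 788 − 1(212) = 576
  Q: 2520 − 2(212) = 2096
  U: 0 + 1(212) = 212
  M: 1610 (inert)
Total out = 4494 mol; y_U = 212 / 4494 = 0.04717.

0.0472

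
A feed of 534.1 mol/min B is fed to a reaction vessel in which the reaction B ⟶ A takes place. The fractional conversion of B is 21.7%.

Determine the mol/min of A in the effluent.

116 mol/min

B reacted = 0.217 × 534.1 = 115.9 mol/min; ν_B = −1, so ξ = 115.9/1 = 115.9 mol/min.
Outlet amounts (n = n₀ + ν ξ):
  B: 534.1 − 1(115.9) = 418.2
  A: 0 + 1(115.9) = 115.9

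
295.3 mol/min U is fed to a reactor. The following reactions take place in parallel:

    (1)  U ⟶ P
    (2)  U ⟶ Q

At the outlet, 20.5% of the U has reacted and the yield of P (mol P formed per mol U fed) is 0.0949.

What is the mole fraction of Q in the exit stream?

0.11

Yield of P: 1ξ₁ / 295.3 = 0.0949 → ξ₁ = 28.02 mol/min.
Conversion of U: 1ξ₁ + 1ξ₂ = 0.205 × 295.3 = 60.54 → ξ₂ = 32.51 mol/min.
Outlet amounts (n = n₀ + Σ ν·ξ):
  U: 295.3 − 1(28.02) − 1(32.51) = 234.8
  P: 0 + 1(28.02) = 28.02
  Q: 0 + 1(32.51) = 32.51
Total out = 295.3 mol/min; y_Q = 32.51 / 295.3 = 0.1101.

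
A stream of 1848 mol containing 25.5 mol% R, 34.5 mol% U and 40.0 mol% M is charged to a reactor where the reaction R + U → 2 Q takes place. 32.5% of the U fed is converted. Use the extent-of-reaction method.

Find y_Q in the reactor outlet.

U reacted = 0.325 × 637.6 = 207.2 mol; ν_U = −1, so ξ = 207.2/1 = 207.2 mol.
Outlet amounts (n = n₀ + ν ξ):
  R: 471.2 − 1(207.2) = 264
  U: 637.6 − 1(207.2) = 430.4
  Q: 0 + 2(207.2) = 414.4
  M: 739.2 (inert)
Total out = 1848 mol; y_Q = 414.4 / 1848 = 0.2243.

0.224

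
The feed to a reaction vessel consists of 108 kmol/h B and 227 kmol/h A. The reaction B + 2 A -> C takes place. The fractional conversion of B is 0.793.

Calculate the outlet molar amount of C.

85.6 kmol/h

B reacted = 0.793 × 108 = 85.64 kmol/h; ν_B = −1, so ξ = 85.64/1 = 85.64 kmol/h.
Outlet amounts (n = n₀ + ν ξ):
  B: 108 − 1(85.64) = 22.36
  A: 227 − 2(85.64) = 55.71
  C: 0 + 1(85.64) = 85.64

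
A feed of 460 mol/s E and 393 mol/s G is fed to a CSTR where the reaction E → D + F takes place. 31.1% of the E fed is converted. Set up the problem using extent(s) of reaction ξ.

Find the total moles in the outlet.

996 mol/s

E reacted = 0.311 × 460 = 143.1 mol/s; ν_E = −1, so ξ = 143.1/1 = 143.1 mol/s.
Outlet amounts (n = n₀ + ν ξ):
  E: 460 − 1(143.1) = 316.9
  D: 0 + 1(143.1) = 143.1
  F: 0 + 1(143.1) = 143.1
  G: 393 (inert)
Total out = 316.9 + 143.1 + 143.1 + 393 = 996.1 mol/s.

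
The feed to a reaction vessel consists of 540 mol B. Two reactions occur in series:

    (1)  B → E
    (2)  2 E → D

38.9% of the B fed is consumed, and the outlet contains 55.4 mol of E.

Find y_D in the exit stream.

0.167

Conversion of B: B consumed = 1ξ₁ = 0.389 × 540 → ξ₁ = 210.1 mol.
E balance: n_E = 0 + 1ξ₁ − 2ξ₂ = 55.4 → ξ₂ = (1·210.1 − 55.4)/2 = 77.33 mol.
Outlet amounts (n = n₀ + Σ ν·ξ):
  B: 540 − 1(210.1) = 329.9
  E: 0 + 1(210.1) − 2(77.33) = 55.4
  D: 0 + 1(77.33) = 77.33
Total out = 462.7 mol; y_D = 77.33 / 462.7 = 0.1671.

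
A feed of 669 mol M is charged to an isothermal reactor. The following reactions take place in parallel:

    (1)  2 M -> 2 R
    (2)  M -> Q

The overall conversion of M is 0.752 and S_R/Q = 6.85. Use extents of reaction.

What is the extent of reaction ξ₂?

Conversion of M: M consumed = 0.752 × 669 = 503.1 mol = 2ξ₁ + 1ξ₂.
Selectivity: 2ξ₁ / (1ξ₂) = 6.85 → ξ₁ = 3.425 ξ₂.
Substitute: (2·3.425 + 1) ξ₂ = 503.1 → ξ₂ = 64.09 mol, ξ₁ = 219.5 mol.
Outlet amounts (n = n₀ + Σ ν·ξ):
  M: 669 − 2(219.5) − 1(64.09) = 165.9
  R: 0 + 2(219.5) = 439
  Q: 0 + 1(64.09) = 64.09

ξ₂ = 64.1 mol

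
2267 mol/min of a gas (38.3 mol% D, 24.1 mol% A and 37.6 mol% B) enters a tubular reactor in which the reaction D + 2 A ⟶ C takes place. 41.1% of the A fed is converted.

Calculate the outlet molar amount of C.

112 mol/min

A reacted = 0.411 × 546.3 = 224.5 mol/min; ν_A = −2, so ξ = 224.5/2 = 112.3 mol/min.
Outlet amounts (n = n₀ + ν ξ):
  D: 868.3 − 1(112.3) = 756
  A: 546.3 − 2(112.3) = 321.8
  C: 0 + 1(112.3) = 112.3
  B: 852.4 (inert)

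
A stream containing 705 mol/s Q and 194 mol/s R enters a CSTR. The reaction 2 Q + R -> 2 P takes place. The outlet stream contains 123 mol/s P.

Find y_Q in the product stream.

For P: n = n₀ + 2ξ → 123 = 0 + 2ξ, giving ξ = 61.5 mol/s.
Outlet amounts (n = n₀ + ν ξ):
  Q: 705 − 2(61.5) = 582
  R: 194 − 1(61.5) = 132.5
  P: 0 + 2(61.5) = 123
Total out = 837.5 mol/s; y_Q = 582 / 837.5 = 0.6949.

0.695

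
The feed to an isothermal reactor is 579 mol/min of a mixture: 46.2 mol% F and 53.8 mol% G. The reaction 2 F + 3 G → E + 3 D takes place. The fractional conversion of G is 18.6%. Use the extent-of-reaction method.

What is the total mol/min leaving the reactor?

560 mol/min

G reacted = 0.186 × 311.5 = 57.94 mol/min; ν_G = −3, so ξ = 57.94/3 = 19.31 mol/min.
Outlet amounts (n = n₀ + ν ξ):
  F: 267.5 − 2(19.31) = 228.9
  G: 311.5 − 3(19.31) = 253.6
  E: 0 + 1(19.31) = 19.31
  D: 0 + 3(19.31) = 57.94
Total out = 228.9 + 253.6 + 19.31 + 57.94 = 559.7 mol/min.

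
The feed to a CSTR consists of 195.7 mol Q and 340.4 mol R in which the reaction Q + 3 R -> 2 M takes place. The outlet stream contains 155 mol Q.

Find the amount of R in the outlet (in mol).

218 mol

For Q: n = n₀ − 1ξ → 155 = 195.7 − 1ξ, giving ξ = 40.7 mol.
Outlet amounts (n = n₀ + ν ξ):
  Q: 195.7 − 1(40.7) = 155
  R: 340.4 − 3(40.7) = 218.3
  M: 0 + 2(40.7) = 81.4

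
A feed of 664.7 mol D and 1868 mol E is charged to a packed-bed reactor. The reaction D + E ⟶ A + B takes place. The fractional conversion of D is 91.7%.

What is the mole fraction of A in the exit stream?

0.241

D reacted = 0.917 × 664.7 = 609.5 mol; ν_D = −1, so ξ = 609.5/1 = 609.5 mol.
Outlet amounts (n = n₀ + ν ξ):
  D: 664.7 − 1(609.5) = 55.17
  E: 1868 − 1(609.5) = 1258
  A: 0 + 1(609.5) = 609.5
  B: 0 + 1(609.5) = 609.5
Total out = 2533 mol; y_A = 609.5 / 2533 = 0.2407.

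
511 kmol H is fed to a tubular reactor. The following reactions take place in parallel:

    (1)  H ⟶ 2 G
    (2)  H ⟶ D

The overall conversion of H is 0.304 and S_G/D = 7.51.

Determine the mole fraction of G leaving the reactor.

0.387

Conversion of H: H consumed = 0.304 × 511 = 155.3 kmol = 1ξ₁ + 1ξ₂.
Selectivity: 2ξ₁ / (1ξ₂) = 7.51 → ξ₁ = 3.755 ξ₂.
Substitute: (1·3.755 + 1) ξ₂ = 155.3 → ξ₂ = 32.67 kmol, ξ₁ = 122.7 kmol.
Outlet amounts (n = n₀ + Σ ν·ξ):
  H: 511 − 1(122.7) − 1(32.67) = 355.7
  G: 0 + 2(122.7) = 245.3
  D: 0 + 1(32.67) = 32.67
Total out = 633.7 kmol; y_G = 245.3 / 633.7 = 0.3872.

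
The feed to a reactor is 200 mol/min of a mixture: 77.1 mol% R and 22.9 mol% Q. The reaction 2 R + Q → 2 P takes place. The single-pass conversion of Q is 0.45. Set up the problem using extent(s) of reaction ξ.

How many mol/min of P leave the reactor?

41.2 mol/min

Q reacted = 0.45 × 45.8 = 20.61 mol/min; ν_Q = −1, so ξ = 20.61/1 = 20.61 mol/min.
Outlet amounts (n = n₀ + ν ξ):
  R: 154.2 − 2(20.61) = 113
  Q: 45.8 − 1(20.61) = 25.19
  P: 0 + 2(20.61) = 41.22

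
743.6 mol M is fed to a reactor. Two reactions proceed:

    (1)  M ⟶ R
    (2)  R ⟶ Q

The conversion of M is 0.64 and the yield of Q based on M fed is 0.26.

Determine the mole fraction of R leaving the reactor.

Conversion of M: M consumed = 1ξ₁ = 0.64 × 743.6 → ξ₁ = 475.9 mol.
Yield of Q: 1ξ₂ / 743.6 = 0.26 → ξ₂ = 193.3 mol.
Outlet amounts (n = n₀ + Σ ν·ξ):
  M: 743.6 − 1(475.9) = 267.7
  R: 0 + 1(475.9) − 1(193.3) = 282.6
  Q: 0 + 1(193.3) = 193.3
Total out = 743.6 mol; y_R = 282.6 / 743.6 = 0.38.

0.38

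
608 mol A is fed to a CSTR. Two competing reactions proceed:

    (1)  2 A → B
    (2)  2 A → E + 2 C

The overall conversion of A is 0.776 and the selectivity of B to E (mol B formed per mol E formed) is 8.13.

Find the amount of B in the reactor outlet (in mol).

210 mol

Conversion of A: A consumed = 0.776 × 608 = 471.8 mol = 2ξ₁ + 2ξ₂.
Selectivity: 1ξ₁ / (1ξ₂) = 8.13 → ξ₁ = 8.13 ξ₂.
Substitute: (2·8.13 + 2) ξ₂ = 471.8 → ξ₂ = 25.84 mol, ξ₁ = 210.1 mol.
Outlet amounts (n = n₀ + Σ ν·ξ):
  A: 608 − 2(210.1) − 2(25.84) = 136.2
  B: 0 + 1(210.1) = 210.1
  E: 0 + 1(25.84) = 25.84
  C: 0 + 2(25.84) = 51.68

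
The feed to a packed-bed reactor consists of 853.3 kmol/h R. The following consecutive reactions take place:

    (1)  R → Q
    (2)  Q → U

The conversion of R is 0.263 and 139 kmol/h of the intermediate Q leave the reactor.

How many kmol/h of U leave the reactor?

Conversion of R: R consumed = 1ξ₁ = 0.263 × 853.3 → ξ₁ = 224.4 kmol/h.
Q balance: n_Q = 0 + 1ξ₁ − 1ξ₂ = 139 → ξ₂ = (1·224.4 − 139)/1 = 85.42 kmol/h.
Outlet amounts (n = n₀ + Σ ν·ξ):
  R: 853.3 − 1(224.4) = 628.9
  Q: 0 + 1(224.4) − 1(85.42) = 139
  U: 0 + 1(85.42) = 85.42

85.4 kmol/h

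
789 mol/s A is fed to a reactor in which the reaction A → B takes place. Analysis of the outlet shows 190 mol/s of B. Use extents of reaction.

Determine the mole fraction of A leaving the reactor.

0.759

For B: n = n₀ + 1ξ → 190 = 0 + 1ξ, giving ξ = 190 mol/s.
Outlet amounts (n = n₀ + ν ξ):
  A: 789 − 1(190) = 599
  B: 0 + 1(190) = 190
Total out = 789 mol/s; y_A = 599 / 789 = 0.7592.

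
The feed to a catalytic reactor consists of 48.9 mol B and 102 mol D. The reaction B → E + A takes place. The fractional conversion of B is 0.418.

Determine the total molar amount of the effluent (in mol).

171 mol

B reacted = 0.418 × 48.9 = 20.44 mol; ν_B = −1, so ξ = 20.44/1 = 20.44 mol.
Outlet amounts (n = n₀ + ν ξ):
  B: 48.9 − 1(20.44) = 28.46
  E: 0 + 1(20.44) = 20.44
  A: 0 + 1(20.44) = 20.44
  D: 102 (inert)
Total out = 28.46 + 20.44 + 20.44 + 102 = 171.3 mol.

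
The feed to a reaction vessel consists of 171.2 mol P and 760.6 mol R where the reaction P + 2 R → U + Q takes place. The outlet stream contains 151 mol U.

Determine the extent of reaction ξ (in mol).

For U: n = n₀ + 1ξ → 151 = 0 + 1ξ, giving ξ = 151 mol.
Outlet amounts (n = n₀ + ν ξ):
  P: 171.2 − 1(151) = 20.2
  R: 760.6 − 2(151) = 458.6
  U: 0 + 1(151) = 151
  Q: 0 + 1(151) = 151

ξ = 151 mol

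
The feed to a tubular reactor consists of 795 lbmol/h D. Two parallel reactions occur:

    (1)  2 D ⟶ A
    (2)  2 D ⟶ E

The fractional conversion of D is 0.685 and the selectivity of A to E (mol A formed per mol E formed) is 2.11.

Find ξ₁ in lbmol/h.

Conversion of D: D consumed = 0.685 × 795 = 544.6 lbmol/h = 2ξ₁ + 2ξ₂.
Selectivity: 1ξ₁ / (1ξ₂) = 2.11 → ξ₁ = 2.11 ξ₂.
Substitute: (2·2.11 + 2) ξ₂ = 544.6 → ξ₂ = 87.55 lbmol/h, ξ₁ = 184.7 lbmol/h.
Outlet amounts (n = n₀ + Σ ν·ξ):
  D: 795 − 2(184.7) − 2(87.55) = 250.4
  A: 0 + 1(184.7) = 184.7
  E: 0 + 1(87.55) = 87.55

ξ₁ = 185 lbmol/h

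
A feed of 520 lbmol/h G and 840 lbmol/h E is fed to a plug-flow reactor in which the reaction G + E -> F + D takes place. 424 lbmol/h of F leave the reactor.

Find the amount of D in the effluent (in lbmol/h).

For F: n = n₀ + 1ξ → 424 = 0 + 1ξ, giving ξ = 424 lbmol/h.
Outlet amounts (n = n₀ + ν ξ):
  G: 520 − 1(424) = 96
  E: 840 − 1(424) = 416
  F: 0 + 1(424) = 424
  D: 0 + 1(424) = 424

424 lbmol/h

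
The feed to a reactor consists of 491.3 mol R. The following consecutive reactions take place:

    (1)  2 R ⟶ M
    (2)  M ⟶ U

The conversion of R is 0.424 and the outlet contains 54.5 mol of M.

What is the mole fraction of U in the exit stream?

0.128

Conversion of R: R consumed = 2ξ₁ = 0.424 × 491.3 → ξ₁ = 104.2 mol.
M balance: n_M = 0 + 1ξ₁ − 1ξ₂ = 54.5 → ξ₂ = (1·104.2 − 54.5)/1 = 49.66 mol.
Outlet amounts (n = n₀ + Σ ν·ξ):
  R: 491.3 − 2(104.2) = 283
  M: 0 + 1(104.2) − 1(49.66) = 54.5
  U: 0 + 1(49.66) = 49.66
Total out = 387.1 mol; y_U = 49.66 / 387.1 = 0.1283.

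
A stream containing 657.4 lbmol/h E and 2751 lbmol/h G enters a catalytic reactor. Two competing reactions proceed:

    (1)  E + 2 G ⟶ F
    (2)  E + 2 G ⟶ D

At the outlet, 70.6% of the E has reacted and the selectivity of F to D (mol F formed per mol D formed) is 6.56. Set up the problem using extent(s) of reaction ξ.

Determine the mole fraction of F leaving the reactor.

Conversion of E: E consumed = 0.706 × 657.4 = 464.1 lbmol/h = 1ξ₁ + 1ξ₂.
Selectivity: 1ξ₁ / (1ξ₂) = 6.56 → ξ₁ = 6.56 ξ₂.
Substitute: (1·6.56 + 1) ξ₂ = 464.1 → ξ₂ = 61.39 lbmol/h, ξ₁ = 402.7 lbmol/h.
Outlet amounts (n = n₀ + Σ ν·ξ):
  E: 657.4 − 1(402.7) − 1(61.39) = 193.3
  G: 2751 − 2(402.7) − 2(61.39) = 1823
  F: 0 + 1(402.7) = 402.7
  D: 0 + 1(61.39) = 61.39
Total out = 2480 lbmol/h; y_F = 402.7 / 2480 = 0.1624.

0.162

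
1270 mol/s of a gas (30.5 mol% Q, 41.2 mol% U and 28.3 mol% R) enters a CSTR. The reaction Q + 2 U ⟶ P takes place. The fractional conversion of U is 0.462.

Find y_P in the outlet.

U reacted = 0.462 × 523.2 = 241.7 mol/s; ν_U = −2, so ξ = 241.7/2 = 120.9 mol/s.
Outlet amounts (n = n₀ + ν ξ):
  Q: 387.4 − 1(120.9) = 266.5
  U: 523.2 − 2(120.9) = 281.5
  P: 0 + 1(120.9) = 120.9
  R: 359.4 (inert)
Total out = 1028 mol/s; y_P = 120.9 / 1028 = 0.1175.

0.118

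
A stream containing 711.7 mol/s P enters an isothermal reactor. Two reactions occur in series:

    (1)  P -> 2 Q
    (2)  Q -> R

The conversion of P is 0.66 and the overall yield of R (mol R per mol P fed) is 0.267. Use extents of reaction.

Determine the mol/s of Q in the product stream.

Conversion of P: P consumed = 1ξ₁ = 0.66 × 711.7 → ξ₁ = 469.7 mol/s.
Yield of R: 1ξ₂ / 711.7 = 0.267 → ξ₂ = 190 mol/s.
Outlet amounts (n = n₀ + Σ ν·ξ):
  P: 711.7 − 1(469.7) = 242
  Q: 0 + 2(469.7) − 1(190) = 749.4
  R: 0 + 1(190) = 190

749 mol/s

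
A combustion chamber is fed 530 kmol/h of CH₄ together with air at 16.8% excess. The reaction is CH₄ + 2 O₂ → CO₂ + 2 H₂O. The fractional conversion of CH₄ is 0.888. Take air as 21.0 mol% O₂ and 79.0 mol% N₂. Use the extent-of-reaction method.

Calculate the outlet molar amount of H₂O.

Stoichiometric O₂ = 2 × 530 = 1060 kmol/h; O₂ fed = 1060 × 1.168 = 1238 kmol/h.
N₂ fed = 1238 × 79/21 = 4658 kmol/h.
Fuel reacted = 0.888 × 530 → ξ = 470.6 kmol/h.
Outlet (n = n₀ + ν ξ):
  CH₄: 530 − 1(470.6) = 59.36
  O₂: 1238 − 2(470.6) = 296.8
  N₂: 4658 (inert)
  CO₂: 0 + 1(470.6) = 470.6
  H₂O: 0 + 2(470.6) = 941.3

941 kmol/h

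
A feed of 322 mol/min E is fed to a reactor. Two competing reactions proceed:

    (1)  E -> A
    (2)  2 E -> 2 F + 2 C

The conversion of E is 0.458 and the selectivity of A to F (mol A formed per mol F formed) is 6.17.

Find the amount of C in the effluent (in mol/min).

20.6 mol/min

Conversion of E: E consumed = 0.458 × 322 = 147.5 mol/min = 1ξ₁ + 2ξ₂.
Selectivity: 1ξ₁ / (2ξ₂) = 6.17 → ξ₁ = 12.34 ξ₂.
Substitute: (1·12.34 + 2) ξ₂ = 147.5 → ξ₂ = 10.28 mol/min, ξ₁ = 126.9 mol/min.
Outlet amounts (n = n₀ + Σ ν·ξ):
  E: 322 − 1(126.9) − 2(10.28) = 174.5
  A: 0 + 1(126.9) = 126.9
  F: 0 + 2(10.28) = 20.57
  C: 0 + 2(10.28) = 20.57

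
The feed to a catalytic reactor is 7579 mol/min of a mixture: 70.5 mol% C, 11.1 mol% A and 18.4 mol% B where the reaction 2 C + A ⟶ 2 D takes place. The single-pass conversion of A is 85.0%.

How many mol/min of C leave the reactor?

A reacted = 0.85 × 841.3 = 715.1 mol/min; ν_A = −1, so ξ = 715.1/1 = 715.1 mol/min.
Outlet amounts (n = n₀ + ν ξ):
  C: 5343 − 2(715.1) = 3913
  A: 841.3 − 1(715.1) = 126.2
  D: 0 + 2(715.1) = 1430
  B: 1395 (inert)

3910 mol/min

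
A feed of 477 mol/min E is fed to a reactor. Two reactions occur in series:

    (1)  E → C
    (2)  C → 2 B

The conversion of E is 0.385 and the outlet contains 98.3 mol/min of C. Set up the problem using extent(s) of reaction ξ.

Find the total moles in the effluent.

Conversion of E: E consumed = 1ξ₁ = 0.385 × 477 → ξ₁ = 183.6 mol/min.
C balance: n_C = 0 + 1ξ₁ − 1ξ₂ = 98.3 → ξ₂ = (1·183.6 − 98.3)/1 = 85.35 mol/min.
Outlet amounts (n = n₀ + Σ ν·ξ):
  E: 477 − 1(183.6) = 293.4
  C: 0 + 1(183.6) − 1(85.35) = 98.3
  B: 0 + 2(85.35) = 170.7
Total out = 293.4 + 98.3 + 170.7 = 562.3 mol/min.

562 mol/min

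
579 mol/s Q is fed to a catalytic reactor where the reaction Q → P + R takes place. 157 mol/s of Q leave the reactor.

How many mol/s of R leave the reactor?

For Q: n = n₀ − 1ξ → 157 = 579 − 1ξ, giving ξ = 422 mol/s.
Outlet amounts (n = n₀ + ν ξ):
  Q: 579 − 1(422) = 157
  P: 0 + 1(422) = 422
  R: 0 + 1(422) = 422

422 mol/s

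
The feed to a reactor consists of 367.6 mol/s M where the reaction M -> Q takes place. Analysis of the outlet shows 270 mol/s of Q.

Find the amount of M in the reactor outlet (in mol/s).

97.6 mol/s

For Q: n = n₀ + 1ξ → 270 = 0 + 1ξ, giving ξ = 270 mol/s.
Outlet amounts (n = n₀ + ν ξ):
  M: 367.6 − 1(270) = 97.6
  Q: 0 + 1(270) = 270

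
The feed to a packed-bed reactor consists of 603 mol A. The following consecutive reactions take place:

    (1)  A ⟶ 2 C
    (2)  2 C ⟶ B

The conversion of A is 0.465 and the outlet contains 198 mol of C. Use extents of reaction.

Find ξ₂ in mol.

Conversion of A: A consumed = 1ξ₁ = 0.465 × 603 → ξ₁ = 280.4 mol.
C balance: n_C = 0 + 2ξ₁ − 2ξ₂ = 198 → ξ₂ = (2·280.4 − 198)/2 = 181.4 mol.
Outlet amounts (n = n₀ + Σ ν·ξ):
  A: 603 − 1(280.4) = 322.6
  C: 0 + 2(280.4) − 2(181.4) = 198
  B: 0 + 1(181.4) = 181.4

ξ₂ = 181 mol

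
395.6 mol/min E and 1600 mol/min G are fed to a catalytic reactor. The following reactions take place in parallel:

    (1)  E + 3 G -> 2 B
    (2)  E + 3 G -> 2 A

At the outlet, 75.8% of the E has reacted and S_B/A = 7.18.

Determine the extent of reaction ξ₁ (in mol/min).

ξ₁ = 263 mol/min

Conversion of E: E consumed = 0.758 × 395.6 = 299.9 mol/min = 1ξ₁ + 1ξ₂.
Selectivity: 2ξ₁ / (2ξ₂) = 7.18 → ξ₁ = 7.18 ξ₂.
Substitute: (1·7.18 + 1) ξ₂ = 299.9 → ξ₂ = 36.66 mol/min, ξ₁ = 263.2 mol/min.
Outlet amounts (n = n₀ + Σ ν·ξ):
  E: 395.6 − 1(263.2) − 1(36.66) = 95.74
  G: 1600 − 3(263.2) − 3(36.66) = 700.4
  B: 0 + 2(263.2) = 526.4
  A: 0 + 2(36.66) = 73.32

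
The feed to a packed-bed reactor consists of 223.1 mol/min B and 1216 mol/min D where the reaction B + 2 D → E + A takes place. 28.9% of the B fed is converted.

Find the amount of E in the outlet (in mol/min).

B reacted = 0.289 × 223.1 = 64.48 mol/min; ν_B = −1, so ξ = 64.48/1 = 64.48 mol/min.
Outlet amounts (n = n₀ + ν ξ):
  B: 223.1 − 1(64.48) = 158.6
  D: 1216 − 2(64.48) = 1087
  E: 0 + 1(64.48) = 64.48
  A: 0 + 1(64.48) = 64.48

64.5 mol/min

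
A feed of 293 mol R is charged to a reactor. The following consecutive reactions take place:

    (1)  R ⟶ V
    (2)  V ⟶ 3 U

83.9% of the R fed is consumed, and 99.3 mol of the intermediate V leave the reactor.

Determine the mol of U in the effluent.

440 mol

Conversion of R: R consumed = 1ξ₁ = 0.839 × 293 → ξ₁ = 245.8 mol.
V balance: n_V = 0 + 1ξ₁ − 1ξ₂ = 99.3 → ξ₂ = (1·245.8 − 99.3)/1 = 146.5 mol.
Outlet amounts (n = n₀ + Σ ν·ξ):
  R: 293 − 1(245.8) = 47.17
  V: 0 + 1(245.8) − 1(146.5) = 99.3
  U: 0 + 3(146.5) = 439.6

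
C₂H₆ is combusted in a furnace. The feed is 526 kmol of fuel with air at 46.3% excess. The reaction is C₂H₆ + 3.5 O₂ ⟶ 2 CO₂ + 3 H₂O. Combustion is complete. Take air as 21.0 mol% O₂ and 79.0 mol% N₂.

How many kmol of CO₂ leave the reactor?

Stoichiometric O₂ = 3.5 × 526 = 1841 kmol; O₂ fed = 1841 × 1.463 = 2693 kmol.
N₂ fed = 2693 × 79/21 = 10130 kmol.
Fuel reacted = 1 × 526 → ξ = 526 kmol.
Outlet (n = n₀ + ν ξ):
  C₂H₆: 526 − 1(526) = 0
  O₂: 2693 − 3.5(526) = 852.4
  N₂: 10130 (inert)
  CO₂: 0 + 2(526) = 1052
  H₂O: 0 + 3(526) = 1578

1050 kmol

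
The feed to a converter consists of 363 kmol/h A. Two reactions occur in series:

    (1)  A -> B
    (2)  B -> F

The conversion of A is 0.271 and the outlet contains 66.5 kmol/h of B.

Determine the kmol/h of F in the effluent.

Conversion of A: A consumed = 1ξ₁ = 0.271 × 363 → ξ₁ = 98.37 kmol/h.
B balance: n_B = 0 + 1ξ₁ − 1ξ₂ = 66.5 → ξ₂ = (1·98.37 − 66.5)/1 = 31.87 kmol/h.
Outlet amounts (n = n₀ + Σ ν·ξ):
  A: 363 − 1(98.37) = 264.6
  B: 0 + 1(98.37) − 1(31.87) = 66.5
  F: 0 + 1(31.87) = 31.87

31.9 kmol/h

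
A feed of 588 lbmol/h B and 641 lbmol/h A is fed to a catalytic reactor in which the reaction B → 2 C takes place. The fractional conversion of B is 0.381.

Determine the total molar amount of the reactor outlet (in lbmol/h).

B reacted = 0.381 × 588 = 224 lbmol/h; ν_B = −1, so ξ = 224/1 = 224 lbmol/h.
Outlet amounts (n = n₀ + ν ξ):
  B: 588 − 1(224) = 364
  C: 0 + 2(224) = 448.1
  A: 641 (inert)
Total out = 364 + 448.1 + 641 = 1453 lbmol/h.

1450 lbmol/h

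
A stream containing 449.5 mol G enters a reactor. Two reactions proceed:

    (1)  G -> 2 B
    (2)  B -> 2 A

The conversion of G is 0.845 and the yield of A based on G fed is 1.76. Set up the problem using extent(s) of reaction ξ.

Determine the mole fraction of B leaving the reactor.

Conversion of G: G consumed = 1ξ₁ = 0.845 × 449.5 → ξ₁ = 379.8 mol.
Yield of A: 2ξ₂ / 449.5 = 1.76 → ξ₂ = 395.6 mol.
Outlet amounts (n = n₀ + Σ ν·ξ):
  G: 449.5 − 1(379.8) = 69.67
  B: 0 + 2(379.8) − 1(395.6) = 364.1
  A: 0 + 2(395.6) = 791.1
Total out = 1225 mol; y_B = 364.1 / 1225 = 0.2972.

0.297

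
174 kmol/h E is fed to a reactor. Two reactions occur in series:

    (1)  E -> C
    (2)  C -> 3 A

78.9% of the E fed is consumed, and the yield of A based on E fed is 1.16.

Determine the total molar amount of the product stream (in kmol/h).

Conversion of E: E consumed = 1ξ₁ = 0.789 × 174 → ξ₁ = 137.3 kmol/h.
Yield of A: 3ξ₂ / 174 = 1.16 → ξ₂ = 67.28 kmol/h.
Outlet amounts (n = n₀ + Σ ν·ξ):
  E: 174 − 1(137.3) = 36.71
  C: 0 + 1(137.3) − 1(67.28) = 70.01
  A: 0 + 3(67.28) = 201.8
Total out = 36.71 + 70.01 + 201.8 = 308.6 kmol/h.

309 kmol/h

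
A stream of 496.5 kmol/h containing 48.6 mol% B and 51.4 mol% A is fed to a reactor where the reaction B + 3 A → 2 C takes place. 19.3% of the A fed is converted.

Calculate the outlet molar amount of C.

A reacted = 0.193 × 255.2 = 49.25 kmol/h; ν_A = −3, so ξ = 49.25/3 = 16.42 kmol/h.
Outlet amounts (n = n₀ + ν ξ):
  B: 241.3 − 1(16.42) = 224.9
  A: 255.2 − 3(16.42) = 205.9
  C: 0 + 2(16.42) = 32.84

32.8 kmol/h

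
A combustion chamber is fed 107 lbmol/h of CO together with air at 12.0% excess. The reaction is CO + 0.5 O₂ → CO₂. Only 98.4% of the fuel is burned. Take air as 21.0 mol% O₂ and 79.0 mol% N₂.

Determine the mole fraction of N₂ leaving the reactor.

0.664

Stoichiometric O₂ = 0.5 × 107 = 53.5 lbmol/h; O₂ fed = 53.5 × 1.120 = 59.92 lbmol/h.
N₂ fed = 59.92 × 79/21 = 225.4 lbmol/h.
Fuel reacted = 0.984 × 107 → ξ = 105.3 lbmol/h.
Outlet (n = n₀ + ν ξ):
  CO: 107 − 1(105.3) = 1.712
  O₂: 59.92 − 0.5(105.3) = 7.276
  N₂: 225.4 (inert)
  CO₂: 0 + 1(105.3) = 105.3
Total out = 339.7 lbmol/h; y_N₂ = 225.4 / 339.7 = 0.6636.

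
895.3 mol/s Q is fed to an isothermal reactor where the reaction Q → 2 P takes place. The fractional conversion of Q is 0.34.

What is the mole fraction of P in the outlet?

Q reacted = 0.34 × 895.3 = 304.4 mol/s; ν_Q = −1, so ξ = 304.4/1 = 304.4 mol/s.
Outlet amounts (n = n₀ + ν ξ):
  Q: 895.3 − 1(304.4) = 590.9
  P: 0 + 2(304.4) = 608.8
Total out = 1200 mol/s; y_P = 608.8 / 1200 = 0.5075.

0.507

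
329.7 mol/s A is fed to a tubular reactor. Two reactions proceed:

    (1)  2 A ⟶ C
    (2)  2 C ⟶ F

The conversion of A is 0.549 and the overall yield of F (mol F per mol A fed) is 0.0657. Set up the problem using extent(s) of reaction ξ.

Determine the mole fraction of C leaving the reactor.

Conversion of A: A consumed = 2ξ₁ = 0.549 × 329.7 → ξ₁ = 90.5 mol/s.
Yield of F: 1ξ₂ / 329.7 = 0.0657 → ξ₂ = 21.66 mol/s.
Outlet amounts (n = n₀ + Σ ν·ξ):
  A: 329.7 − 2(90.5) = 148.7
  C: 0 + 1(90.5) − 2(21.66) = 47.18
  F: 0 + 1(21.66) = 21.66
Total out = 217.5 mol/s; y_C = 47.18 / 217.5 = 0.2169.

0.217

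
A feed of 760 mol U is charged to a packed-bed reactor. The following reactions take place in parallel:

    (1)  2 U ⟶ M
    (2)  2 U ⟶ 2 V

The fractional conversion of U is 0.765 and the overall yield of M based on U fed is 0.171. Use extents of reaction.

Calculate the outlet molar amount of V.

321 mol

Yield of M: 1ξ₁ / 760 = 0.171 → ξ₁ = 130 mol.
Conversion of U: 2ξ₁ + 2ξ₂ = 0.765 × 760 = 581.4 → ξ₂ = 160.7 mol.
Outlet amounts (n = n₀ + Σ ν·ξ):
  U: 760 − 2(130) − 2(160.7) = 178.6
  M: 0 + 1(130) = 130
  V: 0 + 2(160.7) = 321.5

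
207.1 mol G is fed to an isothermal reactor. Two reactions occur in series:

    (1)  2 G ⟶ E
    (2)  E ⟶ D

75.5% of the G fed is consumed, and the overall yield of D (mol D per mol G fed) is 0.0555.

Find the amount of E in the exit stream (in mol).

Conversion of G: G consumed = 2ξ₁ = 0.755 × 207.1 → ξ₁ = 78.18 mol.
Yield of D: 1ξ₂ / 207.1 = 0.0555 → ξ₂ = 11.49 mol.
Outlet amounts (n = n₀ + Σ ν·ξ):
  G: 207.1 − 2(78.18) = 50.74
  E: 0 + 1(78.18) − 1(11.49) = 66.69
  D: 0 + 1(11.49) = 11.49

66.7 mol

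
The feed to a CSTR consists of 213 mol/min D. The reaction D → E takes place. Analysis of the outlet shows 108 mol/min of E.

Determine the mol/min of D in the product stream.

105 mol/min

For E: n = n₀ + 1ξ → 108 = 0 + 1ξ, giving ξ = 108 mol/min.
Outlet amounts (n = n₀ + ν ξ):
  D: 213 − 1(108) = 105
  E: 0 + 1(108) = 108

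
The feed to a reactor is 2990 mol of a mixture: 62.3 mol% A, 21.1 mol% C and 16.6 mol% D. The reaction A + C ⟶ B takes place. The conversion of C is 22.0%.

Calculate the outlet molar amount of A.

1720 mol

C reacted = 0.22 × 630.9 = 138.8 mol; ν_C = −1, so ξ = 138.8/1 = 138.8 mol.
Outlet amounts (n = n₀ + ν ξ):
  A: 1863 − 1(138.8) = 1724
  C: 630.9 − 1(138.8) = 492.1
  B: 0 + 1(138.8) = 138.8
  D: 496.3 (inert)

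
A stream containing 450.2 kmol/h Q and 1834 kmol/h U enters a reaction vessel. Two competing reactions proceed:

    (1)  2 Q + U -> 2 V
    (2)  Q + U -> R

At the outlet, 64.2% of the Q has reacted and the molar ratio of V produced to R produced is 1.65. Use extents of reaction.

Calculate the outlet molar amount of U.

1630 kmol/h

Conversion of Q: Q consumed = 0.642 × 450.2 = 289 kmol/h = 2ξ₁ + 1ξ₂.
Selectivity: 2ξ₁ / (1ξ₂) = 1.65 → ξ₁ = 0.825 ξ₂.
Substitute: (2·0.825 + 1) ξ₂ = 289 → ξ₂ = 109.1 kmol/h, ξ₁ = 89.98 kmol/h.
Outlet amounts (n = n₀ + Σ ν·ξ):
  Q: 450.2 − 2(89.98) − 1(109.1) = 161.2
  U: 1834 − 1(89.98) − 1(109.1) = 1635
  V: 0 + 2(89.98) = 180
  R: 0 + 1(109.1) = 109.1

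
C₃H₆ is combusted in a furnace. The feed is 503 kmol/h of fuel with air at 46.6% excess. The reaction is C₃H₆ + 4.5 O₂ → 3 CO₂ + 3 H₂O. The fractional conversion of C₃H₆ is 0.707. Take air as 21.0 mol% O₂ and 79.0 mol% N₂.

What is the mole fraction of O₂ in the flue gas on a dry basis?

0.111

Stoichiometric O₂ = 4.5 × 503 = 2264 kmol/h; O₂ fed = 2264 × 1.466 = 3318 kmol/h.
N₂ fed = 3318 × 79/21 = 12480 kmol/h.
Fuel reacted = 0.707 × 503 → ξ = 355.6 kmol/h.
Outlet (n = n₀ + ν ξ):
  C₃H₆: 503 − 1(355.6) = 147.4
  O₂: 3318 − 4.5(355.6) = 1718
  N₂: 12480 (inert)
  CO₂: 0 + 3(355.6) = 1067
  H₂O: 0 + 3(355.6) = 1067
Dry total = 15420 kmol/h; y_O₂ (dry) = 1718 / 15420 = 0.1114.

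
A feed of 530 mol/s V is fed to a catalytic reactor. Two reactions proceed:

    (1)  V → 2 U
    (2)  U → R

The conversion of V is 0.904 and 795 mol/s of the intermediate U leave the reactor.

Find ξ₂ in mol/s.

ξ₂ = 163 mol/s

Conversion of V: V consumed = 1ξ₁ = 0.904 × 530 → ξ₁ = 479.1 mol/s.
U balance: n_U = 0 + 2ξ₁ − 1ξ₂ = 795 → ξ₂ = (2·479.1 − 795)/1 = 163.2 mol/s.
Outlet amounts (n = n₀ + Σ ν·ξ):
  V: 530 − 1(479.1) = 50.88
  U: 0 + 2(479.1) − 1(163.2) = 795
  R: 0 + 1(163.2) = 163.2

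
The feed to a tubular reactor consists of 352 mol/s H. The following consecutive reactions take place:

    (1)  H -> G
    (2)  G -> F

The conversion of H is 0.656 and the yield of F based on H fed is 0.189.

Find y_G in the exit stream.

Conversion of H: H consumed = 1ξ₁ = 0.656 × 352 → ξ₁ = 230.9 mol/s.
Yield of F: 1ξ₂ / 352 = 0.189 → ξ₂ = 66.53 mol/s.
Outlet amounts (n = n₀ + Σ ν·ξ):
  H: 352 − 1(230.9) = 121.1
  G: 0 + 1(230.9) − 1(66.53) = 164.4
  F: 0 + 1(66.53) = 66.53
Total out = 352 mol/s; y_G = 164.4 / 352 = 0.467.

0.467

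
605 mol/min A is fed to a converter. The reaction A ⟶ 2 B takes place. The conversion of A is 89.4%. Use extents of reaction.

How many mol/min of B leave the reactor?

1080 mol/min

A reacted = 0.894 × 605 = 540.9 mol/min; ν_A = −1, so ξ = 540.9/1 = 540.9 mol/min.
Outlet amounts (n = n₀ + ν ξ):
  A: 605 − 1(540.9) = 64.13
  B: 0 + 2(540.9) = 1082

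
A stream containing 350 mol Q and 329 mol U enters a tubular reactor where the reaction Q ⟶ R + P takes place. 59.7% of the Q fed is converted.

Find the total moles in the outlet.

888 mol

Q reacted = 0.597 × 350 = 208.9 mol; ν_Q = −1, so ξ = 208.9/1 = 208.9 mol.
Outlet amounts (n = n₀ + ν ξ):
  Q: 350 − 1(208.9) = 141.1
  R: 0 + 1(208.9) = 208.9
  P: 0 + 1(208.9) = 208.9
  U: 329 (inert)
Total out = 141.1 + 208.9 + 208.9 + 329 = 888 mol.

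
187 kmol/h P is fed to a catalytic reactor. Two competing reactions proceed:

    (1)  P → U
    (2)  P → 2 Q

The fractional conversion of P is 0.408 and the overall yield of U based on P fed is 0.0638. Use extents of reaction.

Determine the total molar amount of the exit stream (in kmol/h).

251 kmol/h

Yield of U: 1ξ₁ / 187 = 0.0638 → ξ₁ = 11.93 kmol/h.
Conversion of P: 1ξ₁ + 1ξ₂ = 0.408 × 187 = 76.3 → ξ₂ = 64.37 kmol/h.
Outlet amounts (n = n₀ + Σ ν·ξ):
  P: 187 − 1(11.93) − 1(64.37) = 110.7
  U: 0 + 1(11.93) = 11.93
  Q: 0 + 2(64.37) = 128.7
Total out = 110.7 + 11.93 + 128.7 = 251.4 kmol/h.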